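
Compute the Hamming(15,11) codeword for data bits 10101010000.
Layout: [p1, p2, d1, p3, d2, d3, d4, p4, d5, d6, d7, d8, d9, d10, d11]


Parity bits: p1=1, p2=1, p3=1, p4=0

111101001010000


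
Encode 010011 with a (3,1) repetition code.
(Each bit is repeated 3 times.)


Each bit -> 3 copies

000111000000111111


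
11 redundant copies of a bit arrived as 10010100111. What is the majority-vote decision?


Ones: 6 out of 11
Threshold: 6

1 (6/11 voted 1)


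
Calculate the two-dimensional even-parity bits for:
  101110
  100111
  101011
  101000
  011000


Row parities: 00000
Column parities: 010010

Row P: 00000, Col P: 010010, Corner: 0


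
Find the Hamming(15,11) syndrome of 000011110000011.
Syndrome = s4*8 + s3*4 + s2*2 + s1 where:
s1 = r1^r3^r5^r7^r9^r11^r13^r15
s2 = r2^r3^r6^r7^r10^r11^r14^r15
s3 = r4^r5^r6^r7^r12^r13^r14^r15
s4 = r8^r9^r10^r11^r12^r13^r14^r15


s1=1, s2=0, s3=1, s4=1

Syndrome = 13 (error at position 13)


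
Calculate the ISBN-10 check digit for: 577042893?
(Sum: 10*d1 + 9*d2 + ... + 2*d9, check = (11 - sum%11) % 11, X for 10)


Weighted sum: 268
268 mod 11 = 4

Check digit: 7


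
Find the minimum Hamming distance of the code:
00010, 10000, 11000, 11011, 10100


Comparing all pairs, minimum distance: 1
Can detect 0 errors, correct 0 errors

1


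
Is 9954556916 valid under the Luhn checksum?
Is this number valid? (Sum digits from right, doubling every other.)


Luhn sum = 49
49 mod 10 = 9

Invalid (Luhn sum mod 10 = 9)


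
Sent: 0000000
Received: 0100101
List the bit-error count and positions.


XOR: 0100101

3 error(s) at position(s): 1, 4, 6


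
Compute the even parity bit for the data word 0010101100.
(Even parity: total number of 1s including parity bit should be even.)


Number of 1s in data: 4
Parity bit: 0

0


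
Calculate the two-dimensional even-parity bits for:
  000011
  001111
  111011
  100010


Row parities: 0010
Column parities: 010101

Row P: 0010, Col P: 010101, Corner: 1


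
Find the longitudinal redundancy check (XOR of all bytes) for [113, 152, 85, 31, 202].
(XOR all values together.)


XOR chain: 113 ^ 152 ^ 85 ^ 31 ^ 202 = 105

105


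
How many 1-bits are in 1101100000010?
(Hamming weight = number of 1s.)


Counting 1s in 1101100000010

5


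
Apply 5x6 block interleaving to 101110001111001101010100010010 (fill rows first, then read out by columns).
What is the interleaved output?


Matrix:
  101110
  001111
  001101
  010100
  010010
Read columns: 100000001111100111101100101100

100000001111100111101100101100


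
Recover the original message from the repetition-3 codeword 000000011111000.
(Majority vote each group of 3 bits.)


Groups: 000, 000, 011, 111, 000
Majority votes: 00110

00110


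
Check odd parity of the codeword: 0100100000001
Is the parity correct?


Number of 1s: 3

Yes, parity is correct (3 ones)


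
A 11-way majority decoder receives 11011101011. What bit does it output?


Ones: 8 out of 11
Threshold: 6

1 (8/11 voted 1)


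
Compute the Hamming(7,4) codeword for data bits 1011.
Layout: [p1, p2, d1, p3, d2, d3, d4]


Parity bits: p1=0, p2=1, p3=0

0110011


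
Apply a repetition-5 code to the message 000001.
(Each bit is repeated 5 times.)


Each bit -> 5 copies

000000000000000000000000011111


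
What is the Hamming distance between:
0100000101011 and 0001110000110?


XOR: 0101110101101
Count of 1s: 8

8


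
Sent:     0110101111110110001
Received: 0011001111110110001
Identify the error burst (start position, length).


XOR: 0101100000000000000

Burst at position 1, length 4


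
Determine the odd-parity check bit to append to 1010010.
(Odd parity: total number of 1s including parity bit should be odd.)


Number of 1s in data: 3
Parity bit: 0

0


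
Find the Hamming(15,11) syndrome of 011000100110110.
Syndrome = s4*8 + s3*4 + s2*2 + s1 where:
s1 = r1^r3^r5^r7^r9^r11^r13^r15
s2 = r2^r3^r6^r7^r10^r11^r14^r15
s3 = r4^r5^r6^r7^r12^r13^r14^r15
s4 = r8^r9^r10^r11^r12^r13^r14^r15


s1=0, s2=0, s3=1, s4=0

Syndrome = 4 (error at position 4)


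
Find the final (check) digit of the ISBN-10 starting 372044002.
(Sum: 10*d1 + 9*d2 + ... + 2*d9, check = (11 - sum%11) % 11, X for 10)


Weighted sum: 157
157 mod 11 = 3

Check digit: 8


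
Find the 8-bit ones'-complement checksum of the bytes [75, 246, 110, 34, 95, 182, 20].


Sum = 762 mod 256 = 250
Complement = 5

5


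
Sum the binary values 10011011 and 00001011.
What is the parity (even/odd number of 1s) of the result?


10011011 = 155
00001011 = 11
Sum = 166 = 10100110
1s count = 4

even parity (4 ones in 10100110)


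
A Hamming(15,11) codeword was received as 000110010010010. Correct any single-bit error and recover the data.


Syndrome = 12: error at position 12

Data: 01000011010 (corrected bit 12)


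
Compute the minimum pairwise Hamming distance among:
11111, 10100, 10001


Comparing all pairs, minimum distance: 2
Can detect 1 errors, correct 0 errors

2


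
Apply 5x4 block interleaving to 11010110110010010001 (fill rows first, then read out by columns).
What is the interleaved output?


Matrix:
  1101
  0110
  1100
  1001
  0001
Read columns: 10110111000100010011

10110111000100010011


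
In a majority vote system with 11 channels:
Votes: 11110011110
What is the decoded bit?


Ones: 8 out of 11
Threshold: 6

1 (8/11 voted 1)


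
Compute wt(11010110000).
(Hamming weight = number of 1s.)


Counting 1s in 11010110000

5


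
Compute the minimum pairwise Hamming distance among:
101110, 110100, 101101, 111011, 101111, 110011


Comparing all pairs, minimum distance: 1
Can detect 0 errors, correct 0 errors

1


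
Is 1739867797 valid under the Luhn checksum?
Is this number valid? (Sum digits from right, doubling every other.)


Luhn sum = 65
65 mod 10 = 5

Invalid (Luhn sum mod 10 = 5)


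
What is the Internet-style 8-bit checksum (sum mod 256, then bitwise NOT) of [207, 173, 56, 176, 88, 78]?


Sum = 778 mod 256 = 10
Complement = 245

245


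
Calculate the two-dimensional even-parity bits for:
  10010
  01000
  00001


Row parities: 011
Column parities: 11011

Row P: 011, Col P: 11011, Corner: 0


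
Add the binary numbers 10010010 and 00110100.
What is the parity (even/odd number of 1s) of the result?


10010010 = 146
00110100 = 52
Sum = 198 = 11000110
1s count = 4

even parity (4 ones in 11000110)


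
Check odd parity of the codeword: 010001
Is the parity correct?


Number of 1s: 2

No, parity error (2 ones)


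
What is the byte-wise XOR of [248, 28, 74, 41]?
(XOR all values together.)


XOR chain: 248 ^ 28 ^ 74 ^ 41 = 135

135


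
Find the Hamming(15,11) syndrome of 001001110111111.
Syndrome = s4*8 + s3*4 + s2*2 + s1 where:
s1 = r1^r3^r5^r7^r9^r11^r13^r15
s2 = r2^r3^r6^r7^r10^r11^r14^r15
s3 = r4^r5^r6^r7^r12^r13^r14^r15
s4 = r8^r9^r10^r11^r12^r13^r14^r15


s1=1, s2=1, s3=0, s4=1

Syndrome = 11 (error at position 11)


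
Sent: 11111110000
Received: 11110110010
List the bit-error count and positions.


XOR: 00001000010

2 error(s) at position(s): 4, 9


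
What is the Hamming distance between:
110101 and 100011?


XOR: 010110
Count of 1s: 3

3


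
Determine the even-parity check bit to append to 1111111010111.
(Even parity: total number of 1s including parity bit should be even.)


Number of 1s in data: 11
Parity bit: 1

1


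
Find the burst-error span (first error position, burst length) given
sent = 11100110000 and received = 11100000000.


XOR: 00000110000

Burst at position 5, length 2


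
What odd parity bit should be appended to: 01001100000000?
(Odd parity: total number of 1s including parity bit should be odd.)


Number of 1s in data: 3
Parity bit: 0

0


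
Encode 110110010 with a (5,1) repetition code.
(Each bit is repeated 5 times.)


Each bit -> 5 copies

111111111100000111111111100000000001111100000


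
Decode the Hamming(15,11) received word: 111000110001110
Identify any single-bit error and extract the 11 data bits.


Syndrome = 0: no error detected

Data: 10010001110 (no errors)


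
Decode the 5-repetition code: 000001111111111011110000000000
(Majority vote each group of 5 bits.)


Groups: 00000, 11111, 11111, 01111, 00000, 00000
Majority votes: 011100

011100


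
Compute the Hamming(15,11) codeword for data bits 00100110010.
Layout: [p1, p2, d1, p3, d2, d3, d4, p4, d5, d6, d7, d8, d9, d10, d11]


Parity bits: p1=1, p2=0, p3=0, p4=1

100001010110010


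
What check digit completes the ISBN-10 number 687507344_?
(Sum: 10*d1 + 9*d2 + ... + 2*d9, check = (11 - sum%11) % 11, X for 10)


Weighted sum: 290
290 mod 11 = 4

Check digit: 7


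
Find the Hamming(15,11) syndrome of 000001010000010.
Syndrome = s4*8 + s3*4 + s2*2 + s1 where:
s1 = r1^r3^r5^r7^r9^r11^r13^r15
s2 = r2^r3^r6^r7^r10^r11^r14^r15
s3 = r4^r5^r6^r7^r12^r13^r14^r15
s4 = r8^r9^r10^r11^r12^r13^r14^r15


s1=0, s2=0, s3=0, s4=0

Syndrome = 0 (no error)


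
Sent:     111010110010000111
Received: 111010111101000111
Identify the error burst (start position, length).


XOR: 000000001111000000

Burst at position 8, length 4


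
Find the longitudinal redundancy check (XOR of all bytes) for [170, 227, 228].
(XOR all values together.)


XOR chain: 170 ^ 227 ^ 228 = 173

173


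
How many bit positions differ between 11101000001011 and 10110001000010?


XOR: 01011001001001
Count of 1s: 6

6


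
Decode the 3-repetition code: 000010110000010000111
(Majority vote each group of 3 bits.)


Groups: 000, 010, 110, 000, 010, 000, 111
Majority votes: 0010001

0010001


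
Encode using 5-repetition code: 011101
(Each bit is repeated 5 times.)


Each bit -> 5 copies

000001111111111111110000011111


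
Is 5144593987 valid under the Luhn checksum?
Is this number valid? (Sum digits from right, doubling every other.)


Luhn sum = 53
53 mod 10 = 3

Invalid (Luhn sum mod 10 = 3)


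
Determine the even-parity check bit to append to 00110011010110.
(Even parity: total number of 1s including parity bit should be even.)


Number of 1s in data: 7
Parity bit: 1

1


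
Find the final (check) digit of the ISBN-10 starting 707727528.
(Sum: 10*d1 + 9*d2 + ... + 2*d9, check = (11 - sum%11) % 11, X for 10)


Weighted sum: 264
264 mod 11 = 0

Check digit: 0


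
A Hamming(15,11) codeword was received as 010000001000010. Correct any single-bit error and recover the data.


Syndrome = 5: error at position 5

Data: 01001000010 (corrected bit 5)


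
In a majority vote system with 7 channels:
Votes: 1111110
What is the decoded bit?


Ones: 6 out of 7
Threshold: 4

1 (6/7 voted 1)


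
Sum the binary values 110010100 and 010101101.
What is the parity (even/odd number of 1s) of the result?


110010100 = 404
010101101 = 173
Sum = 577 = 1001000001
1s count = 3

odd parity (3 ones in 1001000001)


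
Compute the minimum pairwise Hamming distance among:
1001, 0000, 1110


Comparing all pairs, minimum distance: 2
Can detect 1 errors, correct 0 errors

2


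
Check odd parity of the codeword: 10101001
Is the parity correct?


Number of 1s: 4

No, parity error (4 ones)


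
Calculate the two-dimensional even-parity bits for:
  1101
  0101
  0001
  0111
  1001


Row parities: 10110
Column parities: 0111

Row P: 10110, Col P: 0111, Corner: 1


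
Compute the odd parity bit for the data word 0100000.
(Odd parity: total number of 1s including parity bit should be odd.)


Number of 1s in data: 1
Parity bit: 0

0


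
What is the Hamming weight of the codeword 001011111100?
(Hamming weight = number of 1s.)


Counting 1s in 001011111100

7


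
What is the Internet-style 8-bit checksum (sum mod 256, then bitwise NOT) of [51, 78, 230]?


Sum = 359 mod 256 = 103
Complement = 152

152


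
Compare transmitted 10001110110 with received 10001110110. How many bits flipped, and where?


XOR: 00000000000

0 errors (received matches sent)


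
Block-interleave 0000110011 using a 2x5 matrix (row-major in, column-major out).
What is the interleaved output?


Matrix:
  00001
  10011
Read columns: 0100000111

0100000111


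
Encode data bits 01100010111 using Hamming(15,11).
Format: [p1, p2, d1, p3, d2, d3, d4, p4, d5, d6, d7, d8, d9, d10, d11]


Parity bits: p1=0, p2=0, p3=1, p4=0

000111000010111


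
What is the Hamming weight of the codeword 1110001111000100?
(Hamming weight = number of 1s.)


Counting 1s in 1110001111000100

8


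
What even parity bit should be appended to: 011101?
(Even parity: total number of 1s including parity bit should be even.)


Number of 1s in data: 4
Parity bit: 0

0


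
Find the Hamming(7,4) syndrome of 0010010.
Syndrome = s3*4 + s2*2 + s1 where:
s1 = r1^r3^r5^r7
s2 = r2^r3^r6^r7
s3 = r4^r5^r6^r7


s1=1, s2=0, s3=1

Syndrome = 5 (error at position 5)


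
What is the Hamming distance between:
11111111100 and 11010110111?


XOR: 00101001011
Count of 1s: 5

5


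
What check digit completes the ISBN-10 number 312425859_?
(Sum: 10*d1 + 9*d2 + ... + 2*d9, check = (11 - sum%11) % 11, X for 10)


Weighted sum: 185
185 mod 11 = 9

Check digit: 2


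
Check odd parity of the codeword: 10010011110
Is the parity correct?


Number of 1s: 6

No, parity error (6 ones)


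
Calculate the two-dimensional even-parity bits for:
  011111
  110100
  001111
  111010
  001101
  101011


Row parities: 110010
Column parities: 111000

Row P: 110010, Col P: 111000, Corner: 1


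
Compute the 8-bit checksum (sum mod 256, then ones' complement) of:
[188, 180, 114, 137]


Sum = 619 mod 256 = 107
Complement = 148

148


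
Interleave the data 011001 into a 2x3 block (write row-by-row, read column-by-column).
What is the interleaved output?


Matrix:
  011
  001
Read columns: 001011

001011


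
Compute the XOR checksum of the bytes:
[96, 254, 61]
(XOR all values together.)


XOR chain: 96 ^ 254 ^ 61 = 163

163


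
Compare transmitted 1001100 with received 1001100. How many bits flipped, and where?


XOR: 0000000

0 errors (received matches sent)


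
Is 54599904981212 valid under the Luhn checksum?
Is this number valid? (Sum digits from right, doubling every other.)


Luhn sum = 62
62 mod 10 = 2

Invalid (Luhn sum mod 10 = 2)


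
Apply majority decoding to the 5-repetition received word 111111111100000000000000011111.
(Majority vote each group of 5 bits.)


Groups: 11111, 11111, 00000, 00000, 00000, 11111
Majority votes: 110001

110001


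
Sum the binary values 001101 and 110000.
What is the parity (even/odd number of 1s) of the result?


001101 = 13
110000 = 48
Sum = 61 = 111101
1s count = 5

odd parity (5 ones in 111101)


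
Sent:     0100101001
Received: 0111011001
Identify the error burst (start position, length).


XOR: 0011110000

Burst at position 2, length 4


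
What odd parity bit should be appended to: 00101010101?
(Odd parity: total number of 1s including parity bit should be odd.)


Number of 1s in data: 5
Parity bit: 0

0


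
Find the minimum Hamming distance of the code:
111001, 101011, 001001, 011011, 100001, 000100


Comparing all pairs, minimum distance: 2
Can detect 1 errors, correct 0 errors

2


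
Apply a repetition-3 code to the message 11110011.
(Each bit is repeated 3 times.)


Each bit -> 3 copies

111111111111000000111111


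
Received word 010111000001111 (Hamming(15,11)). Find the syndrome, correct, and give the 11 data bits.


Syndrome = 5: error at position 5

Data: 00100001111 (corrected bit 5)


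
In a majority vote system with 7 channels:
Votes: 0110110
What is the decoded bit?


Ones: 4 out of 7
Threshold: 4

1 (4/7 voted 1)


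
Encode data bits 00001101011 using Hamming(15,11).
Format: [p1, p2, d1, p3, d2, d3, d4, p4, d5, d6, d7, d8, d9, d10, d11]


Parity bits: p1=0, p2=1, p3=1, p4=1

010100011101011


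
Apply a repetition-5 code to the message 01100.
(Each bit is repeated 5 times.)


Each bit -> 5 copies

0000011111111110000000000


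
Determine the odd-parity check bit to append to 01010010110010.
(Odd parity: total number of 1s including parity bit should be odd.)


Number of 1s in data: 6
Parity bit: 1

1


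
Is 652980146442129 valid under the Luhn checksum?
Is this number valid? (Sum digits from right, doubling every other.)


Luhn sum = 71
71 mod 10 = 1

Invalid (Luhn sum mod 10 = 1)


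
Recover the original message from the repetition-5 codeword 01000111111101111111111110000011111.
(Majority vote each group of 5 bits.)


Groups: 01000, 11111, 11011, 11111, 11111, 00000, 11111
Majority votes: 0111101

0111101


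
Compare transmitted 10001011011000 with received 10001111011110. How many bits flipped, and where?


XOR: 00000100000110

3 error(s) at position(s): 5, 11, 12


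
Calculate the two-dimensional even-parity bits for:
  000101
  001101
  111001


Row parities: 010
Column parities: 110001

Row P: 010, Col P: 110001, Corner: 1


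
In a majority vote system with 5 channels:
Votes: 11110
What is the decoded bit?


Ones: 4 out of 5
Threshold: 3

1 (4/5 voted 1)


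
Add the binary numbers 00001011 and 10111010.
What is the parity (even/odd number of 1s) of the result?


00001011 = 11
10111010 = 186
Sum = 197 = 11000101
1s count = 4

even parity (4 ones in 11000101)


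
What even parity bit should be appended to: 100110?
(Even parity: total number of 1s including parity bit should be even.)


Number of 1s in data: 3
Parity bit: 1

1


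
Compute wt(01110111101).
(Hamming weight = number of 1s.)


Counting 1s in 01110111101

8


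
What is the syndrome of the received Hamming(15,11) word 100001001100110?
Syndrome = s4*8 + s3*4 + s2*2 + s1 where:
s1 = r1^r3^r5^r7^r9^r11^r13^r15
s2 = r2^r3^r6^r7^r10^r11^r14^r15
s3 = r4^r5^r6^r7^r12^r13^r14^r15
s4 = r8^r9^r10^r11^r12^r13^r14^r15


s1=1, s2=1, s3=1, s4=0

Syndrome = 7 (error at position 7)


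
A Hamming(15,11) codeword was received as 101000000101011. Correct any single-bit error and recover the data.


Syndrome = 5: error at position 5

Data: 11000101011 (corrected bit 5)


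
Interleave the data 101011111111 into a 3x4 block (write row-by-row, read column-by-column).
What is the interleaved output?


Matrix:
  1010
  1111
  1111
Read columns: 111011111011

111011111011


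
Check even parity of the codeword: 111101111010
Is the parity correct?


Number of 1s: 9

No, parity error (9 ones)


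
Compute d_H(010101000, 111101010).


XOR: 101000010
Count of 1s: 3

3


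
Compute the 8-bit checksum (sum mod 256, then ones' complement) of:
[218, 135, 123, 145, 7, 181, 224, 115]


Sum = 1148 mod 256 = 124
Complement = 131

131


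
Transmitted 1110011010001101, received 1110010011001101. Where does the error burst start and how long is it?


XOR: 0000001001000000

Burst at position 6, length 4


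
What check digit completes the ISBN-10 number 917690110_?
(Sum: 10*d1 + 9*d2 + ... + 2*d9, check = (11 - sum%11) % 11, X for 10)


Weighted sum: 258
258 mod 11 = 5

Check digit: 6


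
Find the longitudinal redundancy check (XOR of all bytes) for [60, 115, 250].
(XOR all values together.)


XOR chain: 60 ^ 115 ^ 250 = 181

181


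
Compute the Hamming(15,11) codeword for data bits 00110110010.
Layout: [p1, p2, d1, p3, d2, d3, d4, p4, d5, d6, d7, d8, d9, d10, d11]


Parity bits: p1=0, p2=1, p3=1, p4=1

010101110110010


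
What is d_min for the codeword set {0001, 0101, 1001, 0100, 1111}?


Comparing all pairs, minimum distance: 1
Can detect 0 errors, correct 0 errors

1


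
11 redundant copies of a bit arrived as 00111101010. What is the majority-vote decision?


Ones: 6 out of 11
Threshold: 6

1 (6/11 voted 1)


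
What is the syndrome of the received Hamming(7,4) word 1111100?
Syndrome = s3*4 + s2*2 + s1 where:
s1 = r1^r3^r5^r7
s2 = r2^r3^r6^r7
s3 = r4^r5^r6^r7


s1=1, s2=0, s3=0

Syndrome = 1 (error at position 1)


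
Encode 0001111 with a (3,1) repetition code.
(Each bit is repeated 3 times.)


Each bit -> 3 copies

000000000111111111111


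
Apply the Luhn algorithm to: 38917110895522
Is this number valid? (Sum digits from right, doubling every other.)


Luhn sum = 60
60 mod 10 = 0

Valid (Luhn sum mod 10 = 0)


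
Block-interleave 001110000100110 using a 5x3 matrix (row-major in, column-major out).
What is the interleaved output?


Matrix:
  001
  110
  000
  100
  110
Read columns: 010110100110000

010110100110000


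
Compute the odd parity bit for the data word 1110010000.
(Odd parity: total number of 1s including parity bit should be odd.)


Number of 1s in data: 4
Parity bit: 1

1


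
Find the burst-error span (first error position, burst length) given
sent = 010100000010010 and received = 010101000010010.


XOR: 000001000000000

Burst at position 5, length 1


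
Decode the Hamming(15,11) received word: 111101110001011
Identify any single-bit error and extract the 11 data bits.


Syndrome = 0: no error detected

Data: 10110001011 (no errors)


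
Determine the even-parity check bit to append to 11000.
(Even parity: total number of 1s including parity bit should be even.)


Number of 1s in data: 2
Parity bit: 0

0


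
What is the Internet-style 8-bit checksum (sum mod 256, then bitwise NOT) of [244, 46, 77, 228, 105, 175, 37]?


Sum = 912 mod 256 = 144
Complement = 111

111


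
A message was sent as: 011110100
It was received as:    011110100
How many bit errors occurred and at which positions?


XOR: 000000000

0 errors (received matches sent)


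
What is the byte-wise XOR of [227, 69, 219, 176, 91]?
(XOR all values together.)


XOR chain: 227 ^ 69 ^ 219 ^ 176 ^ 91 = 150

150


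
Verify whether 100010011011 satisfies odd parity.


Number of 1s: 6

No, parity error (6 ones)


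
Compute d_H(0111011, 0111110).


XOR: 0000101
Count of 1s: 2

2


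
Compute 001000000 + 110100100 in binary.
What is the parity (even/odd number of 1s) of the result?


001000000 = 64
110100100 = 420
Sum = 484 = 111100100
1s count = 5

odd parity (5 ones in 111100100)


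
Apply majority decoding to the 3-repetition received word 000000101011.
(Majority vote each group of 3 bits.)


Groups: 000, 000, 101, 011
Majority votes: 0011

0011


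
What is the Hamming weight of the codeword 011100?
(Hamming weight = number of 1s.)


Counting 1s in 011100

3


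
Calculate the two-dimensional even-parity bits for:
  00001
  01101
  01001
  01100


Row parities: 1100
Column parities: 01001

Row P: 1100, Col P: 01001, Corner: 0


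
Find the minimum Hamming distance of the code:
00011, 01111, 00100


Comparing all pairs, minimum distance: 2
Can detect 1 errors, correct 0 errors

2


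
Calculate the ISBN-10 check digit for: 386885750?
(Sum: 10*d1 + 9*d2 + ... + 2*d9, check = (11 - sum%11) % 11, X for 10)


Weighted sum: 322
322 mod 11 = 3

Check digit: 8


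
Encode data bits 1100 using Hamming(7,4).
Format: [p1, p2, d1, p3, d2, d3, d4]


Parity bits: p1=0, p2=1, p3=1

0111100


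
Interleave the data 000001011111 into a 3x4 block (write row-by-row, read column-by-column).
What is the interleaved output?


Matrix:
  0000
  0101
  1111
Read columns: 001011001011

001011001011


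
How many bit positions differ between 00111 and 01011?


XOR: 01100
Count of 1s: 2

2


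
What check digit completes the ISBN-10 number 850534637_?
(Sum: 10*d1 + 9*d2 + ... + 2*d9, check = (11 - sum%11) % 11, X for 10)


Weighted sum: 245
245 mod 11 = 3

Check digit: 8


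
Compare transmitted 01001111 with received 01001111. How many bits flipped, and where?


XOR: 00000000

0 errors (received matches sent)


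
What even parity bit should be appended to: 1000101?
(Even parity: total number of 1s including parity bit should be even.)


Number of 1s in data: 3
Parity bit: 1

1


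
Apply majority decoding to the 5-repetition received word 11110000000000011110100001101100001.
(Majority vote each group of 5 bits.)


Groups: 11110, 00000, 00000, 11110, 10000, 11011, 00001
Majority votes: 1001010

1001010


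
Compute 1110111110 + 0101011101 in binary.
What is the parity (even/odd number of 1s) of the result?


1110111110 = 958
0101011101 = 349
Sum = 1307 = 10100011011
1s count = 6

even parity (6 ones in 10100011011)


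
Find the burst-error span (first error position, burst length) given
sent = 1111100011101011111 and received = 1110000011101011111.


XOR: 0001100000000000000

Burst at position 3, length 2


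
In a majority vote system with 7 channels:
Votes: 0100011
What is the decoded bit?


Ones: 3 out of 7
Threshold: 4

0 (3/7 voted 1)


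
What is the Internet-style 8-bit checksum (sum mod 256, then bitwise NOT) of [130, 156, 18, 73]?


Sum = 377 mod 256 = 121
Complement = 134

134


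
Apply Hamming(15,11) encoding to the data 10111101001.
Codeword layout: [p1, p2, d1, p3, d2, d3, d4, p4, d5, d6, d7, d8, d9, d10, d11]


Parity bits: p1=0, p2=1, p3=0, p4=0

011001101101001


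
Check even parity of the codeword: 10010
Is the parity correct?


Number of 1s: 2

Yes, parity is correct (2 ones)


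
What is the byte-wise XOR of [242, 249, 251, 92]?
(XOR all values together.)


XOR chain: 242 ^ 249 ^ 251 ^ 92 = 172

172


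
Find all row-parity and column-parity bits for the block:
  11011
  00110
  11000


Row parities: 000
Column parities: 00101

Row P: 000, Col P: 00101, Corner: 0


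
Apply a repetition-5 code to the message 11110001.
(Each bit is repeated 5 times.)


Each bit -> 5 copies

1111111111111111111100000000000000011111


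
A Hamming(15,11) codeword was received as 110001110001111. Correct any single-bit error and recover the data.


Syndrome = 10: error at position 10

Data: 00110101111 (corrected bit 10)


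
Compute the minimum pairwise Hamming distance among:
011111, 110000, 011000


Comparing all pairs, minimum distance: 2
Can detect 1 errors, correct 0 errors

2


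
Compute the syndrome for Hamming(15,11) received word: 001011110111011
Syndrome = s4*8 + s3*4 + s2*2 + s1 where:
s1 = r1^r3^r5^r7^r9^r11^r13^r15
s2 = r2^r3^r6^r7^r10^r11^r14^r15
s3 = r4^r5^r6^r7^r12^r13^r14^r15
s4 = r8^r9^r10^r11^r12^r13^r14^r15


s1=1, s2=1, s3=0, s4=0

Syndrome = 3 (error at position 3)


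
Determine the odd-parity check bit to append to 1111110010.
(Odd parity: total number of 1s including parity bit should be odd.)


Number of 1s in data: 7
Parity bit: 0

0


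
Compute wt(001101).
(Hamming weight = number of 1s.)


Counting 1s in 001101

3


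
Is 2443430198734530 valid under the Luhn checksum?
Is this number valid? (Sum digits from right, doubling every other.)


Luhn sum = 75
75 mod 10 = 5

Invalid (Luhn sum mod 10 = 5)


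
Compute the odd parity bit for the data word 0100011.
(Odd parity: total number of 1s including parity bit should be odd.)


Number of 1s in data: 3
Parity bit: 0

0


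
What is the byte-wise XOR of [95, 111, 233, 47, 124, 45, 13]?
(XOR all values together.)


XOR chain: 95 ^ 111 ^ 233 ^ 47 ^ 124 ^ 45 ^ 13 = 170

170


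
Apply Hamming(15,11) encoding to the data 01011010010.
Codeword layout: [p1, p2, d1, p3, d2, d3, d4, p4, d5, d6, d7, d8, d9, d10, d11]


Parity bits: p1=0, p2=1, p3=1, p4=1

010110111010010


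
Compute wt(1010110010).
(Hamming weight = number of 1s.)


Counting 1s in 1010110010

5


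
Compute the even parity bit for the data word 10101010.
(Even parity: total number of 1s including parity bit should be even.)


Number of 1s in data: 4
Parity bit: 0

0


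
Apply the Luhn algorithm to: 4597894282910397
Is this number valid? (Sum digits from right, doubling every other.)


Luhn sum = 93
93 mod 10 = 3

Invalid (Luhn sum mod 10 = 3)


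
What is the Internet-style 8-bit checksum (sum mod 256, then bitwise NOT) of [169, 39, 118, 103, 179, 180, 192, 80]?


Sum = 1060 mod 256 = 36
Complement = 219

219


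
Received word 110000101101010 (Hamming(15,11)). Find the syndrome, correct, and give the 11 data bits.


Syndrome = 5: error at position 5

Data: 01011101010 (corrected bit 5)


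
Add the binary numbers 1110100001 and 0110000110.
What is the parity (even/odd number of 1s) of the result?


1110100001 = 929
0110000110 = 390
Sum = 1319 = 10100100111
1s count = 6

even parity (6 ones in 10100100111)


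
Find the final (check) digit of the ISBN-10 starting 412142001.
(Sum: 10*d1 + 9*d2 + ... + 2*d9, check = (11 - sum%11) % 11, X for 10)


Weighted sum: 108
108 mod 11 = 9

Check digit: 2


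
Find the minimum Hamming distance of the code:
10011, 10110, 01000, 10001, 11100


Comparing all pairs, minimum distance: 1
Can detect 0 errors, correct 0 errors

1


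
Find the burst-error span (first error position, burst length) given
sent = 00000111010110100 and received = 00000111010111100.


XOR: 00000000000001000

Burst at position 13, length 1


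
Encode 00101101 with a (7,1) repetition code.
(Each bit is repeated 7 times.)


Each bit -> 7 copies

00000000000000111111100000001111111111111100000001111111


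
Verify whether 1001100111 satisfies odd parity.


Number of 1s: 6

No, parity error (6 ones)


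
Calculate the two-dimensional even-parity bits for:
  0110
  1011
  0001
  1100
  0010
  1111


Row parities: 011010
Column parities: 1101

Row P: 011010, Col P: 1101, Corner: 1


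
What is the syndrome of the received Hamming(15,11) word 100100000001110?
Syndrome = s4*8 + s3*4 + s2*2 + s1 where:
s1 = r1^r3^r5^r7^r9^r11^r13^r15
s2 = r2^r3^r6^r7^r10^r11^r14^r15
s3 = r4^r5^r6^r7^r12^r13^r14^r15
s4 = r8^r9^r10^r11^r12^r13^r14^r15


s1=0, s2=1, s3=0, s4=1

Syndrome = 10 (error at position 10)


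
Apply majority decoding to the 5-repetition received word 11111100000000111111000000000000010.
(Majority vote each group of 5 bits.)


Groups: 11111, 10000, 00001, 11111, 00000, 00000, 00010
Majority votes: 1001000

1001000


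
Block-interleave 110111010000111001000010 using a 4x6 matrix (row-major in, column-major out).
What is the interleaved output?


Matrix:
  110111
  010000
  111001
  000010
Read columns: 101011100010100010011010

101011100010100010011010


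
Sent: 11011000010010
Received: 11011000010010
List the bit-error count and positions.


XOR: 00000000000000

0 errors (received matches sent)


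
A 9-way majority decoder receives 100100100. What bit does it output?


Ones: 3 out of 9
Threshold: 5

0 (3/9 voted 1)


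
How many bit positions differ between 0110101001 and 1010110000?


XOR: 1100011001
Count of 1s: 5

5


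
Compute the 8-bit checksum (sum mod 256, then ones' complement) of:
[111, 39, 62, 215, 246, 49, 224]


Sum = 946 mod 256 = 178
Complement = 77

77


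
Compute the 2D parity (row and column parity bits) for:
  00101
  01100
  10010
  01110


Row parities: 0001
Column parities: 10101

Row P: 0001, Col P: 10101, Corner: 1


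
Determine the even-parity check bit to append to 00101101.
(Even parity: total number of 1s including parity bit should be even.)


Number of 1s in data: 4
Parity bit: 0

0


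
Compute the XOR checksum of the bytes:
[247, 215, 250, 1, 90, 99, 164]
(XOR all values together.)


XOR chain: 247 ^ 215 ^ 250 ^ 1 ^ 90 ^ 99 ^ 164 = 70

70


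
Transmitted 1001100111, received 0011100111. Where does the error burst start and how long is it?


XOR: 1010000000

Burst at position 0, length 3


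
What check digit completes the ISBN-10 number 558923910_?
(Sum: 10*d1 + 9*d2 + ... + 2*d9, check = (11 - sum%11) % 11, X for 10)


Weighted sum: 288
288 mod 11 = 2

Check digit: 9


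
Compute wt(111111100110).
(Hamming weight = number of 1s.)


Counting 1s in 111111100110

9


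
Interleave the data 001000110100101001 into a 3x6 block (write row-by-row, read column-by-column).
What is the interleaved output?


Matrix:
  001000
  110100
  101001
Read columns: 011010101010000001

011010101010000001


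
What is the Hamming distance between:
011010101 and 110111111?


XOR: 101101010
Count of 1s: 5

5


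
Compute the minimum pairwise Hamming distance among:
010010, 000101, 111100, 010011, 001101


Comparing all pairs, minimum distance: 1
Can detect 0 errors, correct 0 errors

1


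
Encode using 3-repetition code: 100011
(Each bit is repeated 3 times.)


Each bit -> 3 copies

111000000000111111


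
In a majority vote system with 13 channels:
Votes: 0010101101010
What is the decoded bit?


Ones: 6 out of 13
Threshold: 7

0 (6/13 voted 1)


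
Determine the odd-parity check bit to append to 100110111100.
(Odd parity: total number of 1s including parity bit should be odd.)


Number of 1s in data: 7
Parity bit: 0

0


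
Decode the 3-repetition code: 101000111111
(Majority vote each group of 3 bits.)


Groups: 101, 000, 111, 111
Majority votes: 1011

1011


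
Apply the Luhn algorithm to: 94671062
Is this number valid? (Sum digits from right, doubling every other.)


Luhn sum = 30
30 mod 10 = 0

Valid (Luhn sum mod 10 = 0)


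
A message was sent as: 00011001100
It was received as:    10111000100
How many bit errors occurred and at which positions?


XOR: 10100001000

3 error(s) at position(s): 0, 2, 7


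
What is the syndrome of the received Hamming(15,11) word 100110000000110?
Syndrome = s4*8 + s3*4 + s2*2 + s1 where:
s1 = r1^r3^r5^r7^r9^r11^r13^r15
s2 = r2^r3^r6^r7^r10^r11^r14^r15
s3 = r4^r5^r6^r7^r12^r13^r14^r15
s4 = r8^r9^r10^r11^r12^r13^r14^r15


s1=1, s2=1, s3=0, s4=0

Syndrome = 3 (error at position 3)


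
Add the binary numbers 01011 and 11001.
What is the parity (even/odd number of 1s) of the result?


01011 = 11
11001 = 25
Sum = 36 = 100100
1s count = 2

even parity (2 ones in 100100)


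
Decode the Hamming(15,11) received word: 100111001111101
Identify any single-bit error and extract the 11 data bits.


Syndrome = 0: no error detected

Data: 01101111101 (no errors)


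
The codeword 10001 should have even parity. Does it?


Number of 1s: 2

Yes, parity is correct (2 ones)


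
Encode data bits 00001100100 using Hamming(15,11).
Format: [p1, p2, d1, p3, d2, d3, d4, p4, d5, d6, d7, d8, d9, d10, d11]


Parity bits: p1=0, p2=1, p3=1, p4=1

010100011100100


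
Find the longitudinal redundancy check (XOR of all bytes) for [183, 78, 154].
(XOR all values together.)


XOR chain: 183 ^ 78 ^ 154 = 99

99


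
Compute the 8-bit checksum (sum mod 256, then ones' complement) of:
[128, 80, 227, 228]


Sum = 663 mod 256 = 151
Complement = 104

104


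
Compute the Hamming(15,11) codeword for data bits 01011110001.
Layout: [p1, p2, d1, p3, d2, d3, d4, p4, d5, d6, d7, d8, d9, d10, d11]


Parity bits: p1=1, p2=0, p3=1, p4=0

100110101110001


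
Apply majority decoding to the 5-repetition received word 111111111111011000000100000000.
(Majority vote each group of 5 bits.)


Groups: 11111, 11111, 11011, 00000, 01000, 00000
Majority votes: 111000

111000


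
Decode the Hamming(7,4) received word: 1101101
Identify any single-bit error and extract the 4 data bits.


Syndrome = 5: error at position 5

Data: 0001 (corrected bit 5)


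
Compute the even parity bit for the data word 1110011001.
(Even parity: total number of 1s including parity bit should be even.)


Number of 1s in data: 6
Parity bit: 0

0


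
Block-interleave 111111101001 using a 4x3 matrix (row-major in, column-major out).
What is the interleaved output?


Matrix:
  111
  111
  101
  001
Read columns: 111011001111

111011001111


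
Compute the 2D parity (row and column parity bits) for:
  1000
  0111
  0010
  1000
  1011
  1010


Row parities: 111110
Column parities: 0100

Row P: 111110, Col P: 0100, Corner: 1


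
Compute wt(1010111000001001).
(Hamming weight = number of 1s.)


Counting 1s in 1010111000001001

7


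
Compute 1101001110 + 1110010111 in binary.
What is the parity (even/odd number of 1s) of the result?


1101001110 = 846
1110010111 = 919
Sum = 1765 = 11011100101
1s count = 7

odd parity (7 ones in 11011100101)


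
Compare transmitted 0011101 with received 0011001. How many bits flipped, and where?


XOR: 0000100

1 error(s) at position(s): 4


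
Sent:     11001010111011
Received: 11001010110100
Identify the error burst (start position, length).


XOR: 00000000001111

Burst at position 10, length 4


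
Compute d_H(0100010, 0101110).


XOR: 0001100
Count of 1s: 2

2


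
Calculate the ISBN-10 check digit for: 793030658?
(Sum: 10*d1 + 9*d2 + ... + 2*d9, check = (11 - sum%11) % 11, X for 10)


Weighted sum: 248
248 mod 11 = 6

Check digit: 5


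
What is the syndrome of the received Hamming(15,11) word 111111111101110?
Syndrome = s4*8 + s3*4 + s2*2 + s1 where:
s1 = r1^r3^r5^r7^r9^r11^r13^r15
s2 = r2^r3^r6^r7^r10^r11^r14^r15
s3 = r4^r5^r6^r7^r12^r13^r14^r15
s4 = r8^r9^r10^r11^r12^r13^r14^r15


s1=0, s2=0, s3=1, s4=0

Syndrome = 4 (error at position 4)


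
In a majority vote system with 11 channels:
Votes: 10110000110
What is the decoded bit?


Ones: 5 out of 11
Threshold: 6

0 (5/11 voted 1)


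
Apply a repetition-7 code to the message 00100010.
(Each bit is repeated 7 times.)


Each bit -> 7 copies

00000000000000111111100000000000000000000011111110000000


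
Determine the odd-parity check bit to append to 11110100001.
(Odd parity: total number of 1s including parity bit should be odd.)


Number of 1s in data: 6
Parity bit: 1

1


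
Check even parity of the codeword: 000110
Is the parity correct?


Number of 1s: 2

Yes, parity is correct (2 ones)


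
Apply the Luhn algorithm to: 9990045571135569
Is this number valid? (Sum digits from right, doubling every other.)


Luhn sum = 66
66 mod 10 = 6

Invalid (Luhn sum mod 10 = 6)


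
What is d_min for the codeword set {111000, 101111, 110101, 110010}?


Comparing all pairs, minimum distance: 2
Can detect 1 errors, correct 0 errors

2


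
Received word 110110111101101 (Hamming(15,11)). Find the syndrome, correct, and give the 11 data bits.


Syndrome = 0: no error detected

Data: 01011101101 (no errors)


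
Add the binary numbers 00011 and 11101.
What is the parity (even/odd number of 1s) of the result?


00011 = 3
11101 = 29
Sum = 32 = 100000
1s count = 1

odd parity (1 ones in 100000)


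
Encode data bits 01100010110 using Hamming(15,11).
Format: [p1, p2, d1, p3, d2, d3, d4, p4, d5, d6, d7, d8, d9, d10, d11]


Parity bits: p1=1, p2=1, p3=0, p4=1

110011010010110


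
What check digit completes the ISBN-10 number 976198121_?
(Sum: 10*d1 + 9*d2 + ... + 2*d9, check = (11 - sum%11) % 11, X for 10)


Weighted sum: 314
314 mod 11 = 6

Check digit: 5


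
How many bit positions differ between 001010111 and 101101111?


XOR: 100111000
Count of 1s: 4

4


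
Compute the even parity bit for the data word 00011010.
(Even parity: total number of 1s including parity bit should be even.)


Number of 1s in data: 3
Parity bit: 1

1


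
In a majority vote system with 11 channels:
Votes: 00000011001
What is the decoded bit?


Ones: 3 out of 11
Threshold: 6

0 (3/11 voted 1)


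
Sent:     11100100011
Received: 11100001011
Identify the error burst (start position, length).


XOR: 00000101000

Burst at position 5, length 3


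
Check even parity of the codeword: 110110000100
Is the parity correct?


Number of 1s: 5

No, parity error (5 ones)
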